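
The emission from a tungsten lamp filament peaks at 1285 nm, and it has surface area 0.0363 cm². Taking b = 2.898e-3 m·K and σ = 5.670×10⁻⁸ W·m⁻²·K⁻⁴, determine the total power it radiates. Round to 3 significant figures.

P ≈ 5.32 W

Wien's law: T = b/λ_max = 2.898×10⁻³/1.285×10⁻⁶ = 2255.25 K.
Area A = 0.0363 cm² = 3.63×10⁻⁶ m².
Then P = σAT⁴ = 5.670×10⁻⁸×3.63×10⁻⁶×(2255.25)⁴ = 5.32 W.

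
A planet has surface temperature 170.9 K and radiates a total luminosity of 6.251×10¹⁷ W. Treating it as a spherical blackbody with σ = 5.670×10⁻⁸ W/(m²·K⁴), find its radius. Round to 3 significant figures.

R ≈ 3.21×10⁷ m

L = 4πR²σT⁴ ⇒ R = √(L/(4πσT⁴)).
σT⁴ = 48.3672 W/m², so R = √(6.251×10¹⁷/(4π×48.3672)) = 3.21×10⁷ m.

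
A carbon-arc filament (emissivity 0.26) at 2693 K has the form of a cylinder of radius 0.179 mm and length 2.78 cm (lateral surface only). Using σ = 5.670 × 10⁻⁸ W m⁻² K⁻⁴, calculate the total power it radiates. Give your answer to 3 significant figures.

P ≈ 24.2 W

Lateral area A = 2πrL = 2π×1.79×10⁻⁴×0.0278 = 3.12664×10⁻⁵ m².
P = εσAT⁴ = 0.26 × 5.670×10⁻⁸ × 3.12664×10⁻⁵ × (2693)⁴ = 24.2 W.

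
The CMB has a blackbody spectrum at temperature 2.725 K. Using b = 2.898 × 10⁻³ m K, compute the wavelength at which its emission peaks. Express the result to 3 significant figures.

Wien's displacement law: λ_max = b/T = (2.898×10⁻³ m·K)/(2.725 K) = 1.063×10⁻³ m.
That is 1.06 mm, in the microwave range.

λ_max ≈ 1.06 mm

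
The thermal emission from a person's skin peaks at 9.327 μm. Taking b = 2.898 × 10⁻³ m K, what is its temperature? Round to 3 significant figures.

Wien's law gives T = b/λ_max = (2.898×10⁻³ m·K)/(9.327×10⁻⁶ m) = 311 K.

T ≈ 311 K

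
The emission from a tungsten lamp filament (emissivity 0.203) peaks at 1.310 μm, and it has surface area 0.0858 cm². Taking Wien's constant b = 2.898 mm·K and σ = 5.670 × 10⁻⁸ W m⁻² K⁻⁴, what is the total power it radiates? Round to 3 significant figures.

Wien's law: T = b/λ_max = 2.898×10⁻³/1.310×10⁻⁶ = 2212.21 K.
Area A = 0.0858 cm² = 8.58×10⁻⁶ m².
Then P = εσAT⁴ = 0.203×5.670×10⁻⁸×8.58×10⁻⁶×(2212.21)⁴ = 2.37 W.

P ≈ 2.37 W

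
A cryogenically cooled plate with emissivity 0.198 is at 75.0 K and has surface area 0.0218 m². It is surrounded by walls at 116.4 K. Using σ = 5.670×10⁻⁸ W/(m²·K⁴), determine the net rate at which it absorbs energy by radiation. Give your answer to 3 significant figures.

Net gain ≈ 0.0372 W

Area A = 0.0218 m².
Net radiated power P_net = εσA(T⁴ − T₀⁴) = 0.198×5.670×10⁻⁸×0.0218×(75.0⁴ − 116.4⁴).
T⁴ − T₀⁴ = 3.16406×10⁷ − 1.83574×10⁸ = -1.51933×10⁸ K⁴, so P_net = -0.0372 W — negative, meaning a net gain of 0.0372 W.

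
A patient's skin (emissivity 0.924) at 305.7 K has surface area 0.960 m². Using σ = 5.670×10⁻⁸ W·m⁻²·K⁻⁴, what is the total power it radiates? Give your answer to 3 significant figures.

Area A = 0.960 m².
P = εσAT⁴ = 0.924 × 5.670×10⁻⁸ × 0.960 × (305.7)⁴ = 439 W.

P ≈ 439 W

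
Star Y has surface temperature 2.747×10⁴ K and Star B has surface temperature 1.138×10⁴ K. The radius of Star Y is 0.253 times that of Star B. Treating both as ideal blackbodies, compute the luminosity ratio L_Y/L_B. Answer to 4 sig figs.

L_Y/L_B ≈ 2.173

L ∝ R²T⁴, so L_Y/L_B = (R_Y/R_B)²(T_Y/T_B)⁴ = (0.253)² × (2.747×10⁴/1.138×10⁴)⁴ = 0.064009 × 33.9520 = 2.173.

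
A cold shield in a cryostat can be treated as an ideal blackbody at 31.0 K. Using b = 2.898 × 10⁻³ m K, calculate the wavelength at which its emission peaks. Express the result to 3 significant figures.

Wien's displacement law: λ_max = b/T = (2.898×10⁻³ m·K)/(31.0 K) = 9.348×10⁻⁵ m.
That is 93.5 μm, in the infrared range.

λ_max ≈ 93.5 μm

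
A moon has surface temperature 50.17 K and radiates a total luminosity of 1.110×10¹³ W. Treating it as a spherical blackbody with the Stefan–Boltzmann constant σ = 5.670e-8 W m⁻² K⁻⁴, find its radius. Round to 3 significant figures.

R ≈ 1.57×10⁶ m

L = 4πR²σT⁴ ⇒ R = √(L/(4πσT⁴)).
σT⁴ = 0.359219 W/m², so R = √(1.110×10¹³/(4π×0.359219)) = 1.57×10⁶ m.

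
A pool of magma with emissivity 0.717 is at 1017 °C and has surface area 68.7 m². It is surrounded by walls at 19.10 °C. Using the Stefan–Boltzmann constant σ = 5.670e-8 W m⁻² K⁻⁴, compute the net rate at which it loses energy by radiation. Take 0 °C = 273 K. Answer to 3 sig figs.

Net loss ≈ 7.71×10⁶ W

T = 1017 °C + 273 = 1290 K.
Surroundings: T = 19.10 °C + 273 = 292.10 K.
Area A = 68.7 m².
Net radiated power P_net = εσA(T⁴ − T₀⁴) = 0.717×5.670×10⁻⁸×68.7×(1290⁴ − 292.10⁴).
T⁴ − T₀⁴ = 2.76923×10¹² − 7.27991×10⁹ = 2.76195×10¹² K⁴, so P_net = 7.71×10⁶ W.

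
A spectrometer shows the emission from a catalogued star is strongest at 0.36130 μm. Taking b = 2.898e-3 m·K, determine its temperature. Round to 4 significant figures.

T ≈ 8021 K

Wien's law gives T = b/λ_max = (2.898×10⁻³ m·K)/(3.6130×10⁻⁷ m) = 8021 K.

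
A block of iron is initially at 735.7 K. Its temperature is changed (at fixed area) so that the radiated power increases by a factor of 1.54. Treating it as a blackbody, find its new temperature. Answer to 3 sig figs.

P ∝ T⁴, so T₂/T₁ = (P₂/P₁)^(1/4) = (1.54)^(1/4) = 1.11399.
T₂ = 735.7 × 1.11399 = 820 K.

T₂ ≈ 820 K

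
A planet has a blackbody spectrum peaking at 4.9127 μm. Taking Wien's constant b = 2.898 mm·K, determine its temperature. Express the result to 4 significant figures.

Wien's law gives T = b/λ_max = (2.898×10⁻³ m·K)/(4.9127×10⁻⁶ m) = 589.9 K.

T ≈ 589.9 K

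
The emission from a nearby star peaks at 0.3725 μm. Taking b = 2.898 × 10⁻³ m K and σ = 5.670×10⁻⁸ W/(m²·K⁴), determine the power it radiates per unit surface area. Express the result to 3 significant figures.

Wien's law: T = b/λ_max = 2.898×10⁻³/3.725×10⁻⁷ = 7779.87 K.
Then I = σT⁴ = 5.670×10⁻⁸×(7779.87)⁴ = 2.08×10⁸ W/m².

I ≈ 2.08×10⁸ W/m²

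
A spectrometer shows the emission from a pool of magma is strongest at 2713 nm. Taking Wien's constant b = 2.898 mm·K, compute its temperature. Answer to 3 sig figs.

T ≈ 1.07×10³ K

Wien's law gives T = b/λ_max = (2.898×10⁻³ m·K)/(2.713×10⁻⁶ m) = 1.07×10³ K.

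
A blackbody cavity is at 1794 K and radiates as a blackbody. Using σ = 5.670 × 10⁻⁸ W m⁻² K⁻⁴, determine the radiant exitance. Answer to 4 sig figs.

I ≈ 5.873×10⁵ W/m²

Stefan–Boltzmann: I = σT⁴ = 5.670×10⁻⁸ × (1794)⁴ = 5.873×10⁵ W/m².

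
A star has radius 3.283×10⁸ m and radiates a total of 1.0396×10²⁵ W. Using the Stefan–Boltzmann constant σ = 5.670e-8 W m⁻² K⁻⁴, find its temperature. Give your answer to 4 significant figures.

T ≈ 3411 K

Surface area A = 4πR² = 4π(3.283×10⁸ m)² = 1.35441×10¹⁸ m².
P = σAT⁴ ⇒ T = (P/(σA))^(1/4) = (1.0396×10²⁵/(5.670×10⁻⁸×1.35441×10¹⁸))^(1/4) = 3411 K.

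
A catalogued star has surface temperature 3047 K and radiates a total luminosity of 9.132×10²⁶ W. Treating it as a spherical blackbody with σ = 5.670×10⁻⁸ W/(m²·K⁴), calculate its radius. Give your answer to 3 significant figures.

L = 4πR²σT⁴ ⇒ R = √(L/(4πσT⁴)).
σT⁴ = 4.88734×10⁶ W/m², so R = √(9.132×10²⁶/(4π×4.88734×10⁶)) = 3.86×10⁹ m.

R ≈ 3.86×10⁹ m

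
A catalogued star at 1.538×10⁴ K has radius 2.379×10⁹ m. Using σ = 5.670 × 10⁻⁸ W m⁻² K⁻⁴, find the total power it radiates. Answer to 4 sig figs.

Surface area A = 4πR² = 4π(2.379×10⁹ m)² = 7.11211×10¹⁹ m².
P = σAT⁴ = 5.670×10⁻⁸ × 7.11211×10¹⁹ × (1.538×10⁴)⁴ = 2.256×10²⁹ W.

P ≈ 2.256×10²⁹ W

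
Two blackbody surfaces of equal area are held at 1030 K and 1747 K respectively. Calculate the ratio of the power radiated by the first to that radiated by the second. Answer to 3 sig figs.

P₁/P₂ ≈ 0.121

With equal areas, P₁/P₂ = (T₁/T₂)⁴ = (1030/1747)⁴ = 0.121.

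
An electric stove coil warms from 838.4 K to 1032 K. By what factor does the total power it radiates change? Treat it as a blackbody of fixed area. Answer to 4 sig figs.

P₂/P₁ ≈ 2.296

P ∝ T⁴, so P₂/P₁ = (T₂/T₁)⁴ = (1032/838.4)⁴ = (1.23092)⁴ = 2.296.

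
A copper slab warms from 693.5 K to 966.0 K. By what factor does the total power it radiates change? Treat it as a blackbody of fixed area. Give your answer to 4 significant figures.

P ∝ T⁴, so P₂/P₁ = (T₂/T₁)⁴ = (966.0/693.5)⁴ = (1.39293)⁴ = 3.765.

P₂/P₁ ≈ 3.765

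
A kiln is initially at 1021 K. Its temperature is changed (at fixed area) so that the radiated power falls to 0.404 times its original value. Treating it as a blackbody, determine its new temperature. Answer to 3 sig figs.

T₂ ≈ 814 K

P ∝ T⁴, so T₂/T₁ = (P₂/P₁)^(1/4) = (0.404)^(1/4) = 0.797251.
T₂ = 1021 × 0.797251 = 814 K.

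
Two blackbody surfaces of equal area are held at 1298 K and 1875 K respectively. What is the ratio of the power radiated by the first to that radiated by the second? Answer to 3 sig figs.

With equal areas, P₁/P₂ = (T₁/T₂)⁴ = (1298/1875)⁴ = 0.230.

P₁/P₂ ≈ 0.230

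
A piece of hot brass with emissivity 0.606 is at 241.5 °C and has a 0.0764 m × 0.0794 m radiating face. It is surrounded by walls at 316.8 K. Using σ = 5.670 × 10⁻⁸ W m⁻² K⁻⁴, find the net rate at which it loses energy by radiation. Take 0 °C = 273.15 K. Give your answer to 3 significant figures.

T = 241.5 °C + 273.15 = 514.65 K.
Area A = 0.0764 × 0.0794 = 6.06616×10⁻³ m².
Net radiated power P_net = εσA(T⁴ − T₀⁴) = 0.606×5.670×10⁻⁸×6.06616×10⁻³×(514.65⁴ − 316.8⁴).
T⁴ − T₀⁴ = 7.01533×10¹⁰ − 1.00726×10¹⁰ = 6.00807×10¹⁰ K⁴, so P_net = 12.5 W.

Net loss ≈ 12.5 W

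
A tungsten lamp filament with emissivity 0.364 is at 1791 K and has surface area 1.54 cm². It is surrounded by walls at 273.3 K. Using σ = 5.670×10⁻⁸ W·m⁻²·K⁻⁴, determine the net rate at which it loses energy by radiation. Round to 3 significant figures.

Area A = 1.54 cm² = 1.54×10⁻⁴ m².
Net radiated power P_net = εσA(T⁴ − T₀⁴) = 0.364×5.670×10⁻⁸×1.54×10⁻⁴×(1791⁴ − 273.3⁴).
T⁴ − T₀⁴ = 1.02892×10¹³ − 5.57903×10⁹ = 1.02836×10¹³ K⁴, so P_net = 32.7 W.

Net loss ≈ 32.7 W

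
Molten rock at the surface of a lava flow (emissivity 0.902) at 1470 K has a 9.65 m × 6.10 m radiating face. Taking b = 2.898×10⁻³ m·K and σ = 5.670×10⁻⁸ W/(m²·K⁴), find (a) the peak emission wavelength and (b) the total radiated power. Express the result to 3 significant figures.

λ_max ≈ 1.97 μm; P ≈ 1.41×10⁷ W

(a) λ_max = b/T = 2.898×10⁻³/1470 = 1.971×10⁻⁶ m = 1.97 μm.
Area A = 9.65 × 6.10 = 58.865 m².
(b) P = εσAT⁴ = 0.902×5.670×10⁻⁸×58.865×(1470)⁴ = 1.41×10⁷ W.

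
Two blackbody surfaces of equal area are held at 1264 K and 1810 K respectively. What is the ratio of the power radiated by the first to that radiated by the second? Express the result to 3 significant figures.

P₁/P₂ ≈ 0.238

With equal areas, P₁/P₂ = (T₁/T₂)⁴ = (1264/1810)⁴ = 0.238.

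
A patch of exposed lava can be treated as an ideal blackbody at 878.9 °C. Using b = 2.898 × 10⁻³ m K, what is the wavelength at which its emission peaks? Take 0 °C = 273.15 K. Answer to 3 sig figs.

λ_max ≈ 2.52×10³ nm

T = 878.9 °C + 273.15 = 1152.05 K.
Wien's displacement law: λ_max = b/T = (2.898×10⁻³ m·K)/(1152.05 K) = 2.516×10⁻⁶ m.
That is 2.52×10³ nm, in the infrared range.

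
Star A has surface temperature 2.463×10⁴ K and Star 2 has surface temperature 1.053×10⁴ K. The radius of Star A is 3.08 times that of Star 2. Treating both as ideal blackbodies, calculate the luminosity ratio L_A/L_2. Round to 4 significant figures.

L_A/L_2 ≈ 284.0

L ∝ R²T⁴, so L_A/L_2 = (R_A/R_2)²(T_A/T_2)⁴ = (3.08)² × (2.463×10⁴/1.053×10⁴)⁴ = 9.4864 × 29.9326 = 284.0.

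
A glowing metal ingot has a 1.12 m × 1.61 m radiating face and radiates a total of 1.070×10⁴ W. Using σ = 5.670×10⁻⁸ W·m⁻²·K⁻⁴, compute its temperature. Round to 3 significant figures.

T ≈ 569 K

Area A = 1.12 × 1.61 = 1.8032 m².
P = σAT⁴ ⇒ T = (P/(σA))^(1/4) = (1.070×10⁴/(5.670×10⁻⁸×1.8032))^(1/4) = 569 K.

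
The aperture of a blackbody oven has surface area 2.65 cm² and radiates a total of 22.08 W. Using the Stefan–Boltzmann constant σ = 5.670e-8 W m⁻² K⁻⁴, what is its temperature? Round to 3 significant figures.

T ≈ 1.10×10³ K

Area A = 2.65 cm² = 2.65×10⁻⁴ m².
P = σAT⁴ ⇒ T = (P/(σA))^(1/4) = (22.08/(5.670×10⁻⁸×2.65×10⁻⁴))^(1/4) = 1.10×10³ K.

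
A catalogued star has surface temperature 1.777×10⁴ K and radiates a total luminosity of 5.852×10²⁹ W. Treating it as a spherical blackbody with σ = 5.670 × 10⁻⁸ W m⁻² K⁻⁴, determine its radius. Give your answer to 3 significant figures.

R ≈ 2.87×10⁹ m

L = 4πR²σT⁴ ⇒ R = √(L/(4πσT⁴)).
σT⁴ = 5.65370×10⁹ W/m², so R = √(5.852×10²⁹/(4π×5.65370×10⁹)) = 2.87×10⁹ m.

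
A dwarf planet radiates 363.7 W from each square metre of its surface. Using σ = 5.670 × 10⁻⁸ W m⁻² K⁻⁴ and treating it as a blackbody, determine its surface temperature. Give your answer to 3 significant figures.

T ≈ 283 K

I = σT⁴, so T = (I/σ)^(1/4) = (363.7/(5.670×10⁻⁸))^(1/4) = 283 K.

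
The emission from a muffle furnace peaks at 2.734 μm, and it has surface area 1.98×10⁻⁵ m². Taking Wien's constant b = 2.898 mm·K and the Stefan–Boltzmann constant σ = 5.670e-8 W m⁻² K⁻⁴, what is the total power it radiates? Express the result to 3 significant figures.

Wien's law: T = b/λ_max = 2.898×10⁻³/2.734×10⁻⁶ = 1059.99 K.
Area A = 1.98×10⁻⁵ m².
Then P = σAT⁴ = 5.670×10⁻⁸×1.98×10⁻⁵×(1059.99)⁴ = 1.42 W.

P ≈ 1.42 W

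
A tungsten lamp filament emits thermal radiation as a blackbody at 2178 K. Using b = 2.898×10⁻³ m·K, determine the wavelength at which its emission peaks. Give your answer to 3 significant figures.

Wien's displacement law: λ_max = b/T = (2.898×10⁻³ m·K)/(2178 K) = 1.331×10⁻⁶ m.
That is 1.33×10³ nm, in the infrared range.

λ_max ≈ 1.33×10³ nm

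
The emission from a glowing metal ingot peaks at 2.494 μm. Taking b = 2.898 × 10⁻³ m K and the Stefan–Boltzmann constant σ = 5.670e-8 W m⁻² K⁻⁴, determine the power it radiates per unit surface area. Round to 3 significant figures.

Wien's law: T = b/λ_max = 2.898×10⁻³/2.494×10⁻⁶ = 1161.99 K.
Then I = σT⁴ = 5.670×10⁻⁸×(1161.99)⁴ = 1.03×10⁵ W/m².

I ≈ 1.03×10⁵ W/m²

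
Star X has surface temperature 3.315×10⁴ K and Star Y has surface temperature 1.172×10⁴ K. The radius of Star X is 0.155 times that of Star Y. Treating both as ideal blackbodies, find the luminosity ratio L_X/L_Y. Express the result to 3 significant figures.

L ∝ R²T⁴, so L_X/L_Y = (R_X/R_Y)²(T_X/T_Y)⁴ = (0.155)² × (3.315×10⁴/1.172×10⁴)⁴ = 0.024025 × 64.0064 = 1.54.

L_X/L_Y ≈ 1.54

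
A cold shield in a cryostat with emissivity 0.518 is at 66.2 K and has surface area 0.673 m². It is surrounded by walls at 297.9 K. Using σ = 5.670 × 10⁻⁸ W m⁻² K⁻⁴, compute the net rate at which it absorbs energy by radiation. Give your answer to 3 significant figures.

Net gain ≈ 155 W

Area A = 0.673 m².
Net radiated power P_net = εσA(T⁴ − T₀⁴) = 0.518×5.670×10⁻⁸×0.673×(66.2⁴ − 297.9⁴).
T⁴ − T₀⁴ = 1.92058×10⁷ − 7.87557×10⁹ = -7.85636×10⁹ K⁴, so P_net = -155 W — negative, meaning a net gain of 155 W.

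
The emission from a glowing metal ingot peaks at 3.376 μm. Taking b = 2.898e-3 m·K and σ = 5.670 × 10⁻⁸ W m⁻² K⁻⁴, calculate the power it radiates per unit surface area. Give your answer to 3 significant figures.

I ≈ 3.08×10⁴ W/m²

Wien's law: T = b/λ_max = 2.898×10⁻³/3.376×10⁻⁶ = 858.412 K.
Then I = σT⁴ = 5.670×10⁻⁸×(858.412)⁴ = 3.08×10⁴ W/m².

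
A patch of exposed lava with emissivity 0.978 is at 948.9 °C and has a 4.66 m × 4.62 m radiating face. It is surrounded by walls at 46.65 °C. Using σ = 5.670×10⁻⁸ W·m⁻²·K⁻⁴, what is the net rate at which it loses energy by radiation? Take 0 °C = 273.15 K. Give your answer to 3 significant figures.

Net loss ≈ 2.65×10⁶ W

T = 948.9 °C + 273.15 = 1222.05 K.
Surroundings: T = 46.65 °C + 273.15 = 319.80 K.
Area A = 4.66 × 4.62 = 21.5292 m².
Net radiated power P_net = εσA(T⁴ − T₀⁴) = 0.978×5.670×10⁻⁸×21.5292×(1222.05⁴ − 319.80⁴).
T⁴ − T₀⁴ = 2.23026×10¹² − 1.04596×10¹⁰ = 2.21980×10¹² K⁴, so P_net = 2.65×10⁶ W.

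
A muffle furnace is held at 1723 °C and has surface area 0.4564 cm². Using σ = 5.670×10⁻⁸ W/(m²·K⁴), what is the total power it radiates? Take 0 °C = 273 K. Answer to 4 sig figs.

T = 1723 °C + 273 = 1996 K.
Area A = 0.4564 cm² = 4.564×10⁻⁵ m².
P = σAT⁴ = 5.670×10⁻⁸ × 4.564×10⁻⁵ × (1996)⁴ = 41.07 W.

P ≈ 41.07 W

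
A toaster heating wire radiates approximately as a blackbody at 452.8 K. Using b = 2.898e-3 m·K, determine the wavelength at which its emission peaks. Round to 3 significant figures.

λ_max ≈ 6.40 μm

Wien's displacement law: λ_max = b/T = (2.898×10⁻³ m·K)/(452.8 K) = 6.400×10⁻⁶ m.
That is 6.40 μm, in the infrared range.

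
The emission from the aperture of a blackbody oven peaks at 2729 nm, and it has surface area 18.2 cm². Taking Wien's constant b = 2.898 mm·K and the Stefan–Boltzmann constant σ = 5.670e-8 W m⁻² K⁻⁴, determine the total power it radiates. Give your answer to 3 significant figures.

P ≈ 131 W

Wien's law: T = b/λ_max = 2.898×10⁻³/2.729×10⁻⁶ = 1061.93 K.
Area A = 18.2 cm² = 1.82×10⁻³ m².
Then P = σAT⁴ = 5.670×10⁻⁸×1.82×10⁻³×(1061.93)⁴ = 131 W.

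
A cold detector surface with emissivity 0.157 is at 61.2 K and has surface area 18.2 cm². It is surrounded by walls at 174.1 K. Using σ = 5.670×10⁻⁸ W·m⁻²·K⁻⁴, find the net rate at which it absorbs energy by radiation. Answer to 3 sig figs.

Net gain ≈ 0.0147 W

Area A = 18.2 cm² = 1.82×10⁻³ m².
Net radiated power P_net = εσA(T⁴ − T₀⁴) = 0.157×5.670×10⁻⁸×1.82×10⁻³×(61.2⁴ − 174.1⁴).
T⁴ − T₀⁴ = 1.40283×10⁷ − 9.18745×10⁸ = -9.04717×10⁸ K⁴, so P_net = -0.0147 W — negative, meaning a net gain of 0.0147 W.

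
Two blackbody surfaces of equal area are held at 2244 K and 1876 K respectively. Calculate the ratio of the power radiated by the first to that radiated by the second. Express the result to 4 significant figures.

P₁/P₂ ≈ 2.047

With equal areas, P₁/P₂ = (T₁/T₂)⁴ = (2244/1876)⁴ = 2.047.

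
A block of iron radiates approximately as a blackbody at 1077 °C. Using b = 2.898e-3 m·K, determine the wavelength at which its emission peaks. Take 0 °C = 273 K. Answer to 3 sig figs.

T = 1077 °C + 273 = 1350 K.
Wien's displacement law: λ_max = b/T = (2.898×10⁻³ m·K)/(1350 K) = 2.147×10⁻⁶ m.
That is 2.15×10³ nm, in the infrared range.

λ_max ≈ 2.15×10³ nm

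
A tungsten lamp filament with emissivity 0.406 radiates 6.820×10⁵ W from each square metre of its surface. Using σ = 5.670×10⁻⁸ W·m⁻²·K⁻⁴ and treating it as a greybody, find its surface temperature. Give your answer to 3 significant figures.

T ≈ 2.33×10³ K

I = εσT⁴, so T = (I/εσ)^(1/4) = (6.820×10⁵/(0.406×5.670×10⁻⁸))^(1/4) = 2.33×10³ K.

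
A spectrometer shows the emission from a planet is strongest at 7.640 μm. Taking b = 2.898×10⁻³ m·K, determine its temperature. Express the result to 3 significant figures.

T ≈ 379 K

Wien's law gives T = b/λ_max = (2.898×10⁻³ m·K)/(7.640×10⁻⁶ m) = 379 K.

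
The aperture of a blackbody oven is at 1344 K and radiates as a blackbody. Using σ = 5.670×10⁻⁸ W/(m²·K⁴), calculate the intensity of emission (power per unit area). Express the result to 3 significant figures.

Stefan–Boltzmann: I = σT⁴ = 5.670×10⁻⁸ × (1344)⁴ = 1.85×10⁵ W/m².

I ≈ 1.85×10⁵ W/m²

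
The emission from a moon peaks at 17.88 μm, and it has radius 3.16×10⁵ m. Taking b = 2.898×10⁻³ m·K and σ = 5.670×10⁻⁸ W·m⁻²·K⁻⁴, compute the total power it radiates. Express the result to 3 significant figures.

P ≈ 4.91×10¹³ W

Wien's law: T = b/λ_max = 2.898×10⁻³/1.788×10⁻⁵ = 162.081 K.
Surface area A = 4πR² = 4π(3.16×10⁵ m)² = 1.25483×10¹² m².
Then P = σAT⁴ = 5.670×10⁻⁸×1.25483×10¹²×(162.081)⁴ = 4.91×10¹³ W.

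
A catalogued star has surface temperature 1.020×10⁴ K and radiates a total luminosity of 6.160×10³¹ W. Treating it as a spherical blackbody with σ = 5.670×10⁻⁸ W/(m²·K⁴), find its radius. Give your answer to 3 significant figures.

R ≈ 8.94×10¹⁰ m

L = 4πR²σT⁴ ⇒ R = √(L/(4πσT⁴)).
σT⁴ = 6.13739×10⁸ W/m², so R = √(6.160×10³¹/(4π×6.13739×10⁸)) = 8.94×10¹⁰ m.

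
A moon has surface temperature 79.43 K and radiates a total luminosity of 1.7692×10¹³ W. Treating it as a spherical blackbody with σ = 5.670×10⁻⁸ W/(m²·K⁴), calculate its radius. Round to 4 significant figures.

R ≈ 7.898×10⁵ m

L = 4πR²σT⁴ ⇒ R = √(L/(4πσT⁴)).
σT⁴ = 2.25695 W/m², so R = √(1.7692×10¹³/(4π×2.25695)) = 7.898×10⁵ m.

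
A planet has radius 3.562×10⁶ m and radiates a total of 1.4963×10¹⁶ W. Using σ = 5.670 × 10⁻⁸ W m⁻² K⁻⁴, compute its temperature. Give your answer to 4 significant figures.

Surface area A = 4πR² = 4π(3.562×10⁶ m)² = 1.59440×10¹⁴ m².
P = σAT⁴ ⇒ T = (P/(σA))^(1/4) = (1.4963×10¹⁶/(5.670×10⁻⁸×1.59440×10¹⁴))^(1/4) = 201.7 K.

T ≈ 201.7 K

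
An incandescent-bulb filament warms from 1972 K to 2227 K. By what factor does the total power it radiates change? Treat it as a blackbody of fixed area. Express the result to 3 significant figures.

P ∝ T⁴, so P₂/P₁ = (T₂/T₁)⁴ = (2227/1972)⁴ = (1.12931)⁴ = 1.63.

P₂/P₁ ≈ 1.63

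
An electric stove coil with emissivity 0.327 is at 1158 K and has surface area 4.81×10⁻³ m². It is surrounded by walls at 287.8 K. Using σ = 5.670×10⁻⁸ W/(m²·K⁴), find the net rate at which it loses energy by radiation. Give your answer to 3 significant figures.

Net loss ≈ 160 W

Area A = 4.81×10⁻³ m².
Net radiated power P_net = εσA(T⁴ − T₀⁴) = 0.327×5.670×10⁻⁸×4.81×10⁻³×(1158⁴ − 287.8⁴).
T⁴ − T₀⁴ = 1.79818×10¹² − 6.86062×10⁹ = 1.79132×10¹² K⁴, so P_net = 160 W.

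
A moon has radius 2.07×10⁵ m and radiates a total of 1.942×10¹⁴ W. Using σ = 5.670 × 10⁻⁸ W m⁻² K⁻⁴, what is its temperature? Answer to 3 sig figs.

Surface area A = 4πR² = 4π(2.07×10⁵ m)² = 5.38456×10¹¹ m².
P = σAT⁴ ⇒ T = (P/(σA))^(1/4) = (1.942×10¹⁴/(5.670×10⁻⁸×5.38456×10¹¹))^(1/4) = 282 K.

T ≈ 282 K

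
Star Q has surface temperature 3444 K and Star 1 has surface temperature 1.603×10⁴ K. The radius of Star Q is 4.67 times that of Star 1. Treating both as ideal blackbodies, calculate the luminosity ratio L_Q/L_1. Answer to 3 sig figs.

L ∝ R²T⁴, so L_Q/L_1 = (R_Q/R_1)²(T_Q/T_1)⁴ = (4.67)² × (3444/1.603×10⁴)⁴ = 21.8089 × 2.13068×10⁻³ = 0.0465.

L_Q/L_1 ≈ 0.0465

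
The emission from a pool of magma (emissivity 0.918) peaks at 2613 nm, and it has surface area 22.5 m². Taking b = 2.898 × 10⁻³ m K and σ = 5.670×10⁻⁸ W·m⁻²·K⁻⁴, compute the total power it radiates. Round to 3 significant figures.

Wien's law: T = b/λ_max = 2.898×10⁻³/2.613×10⁻⁶ = 1109.07 K.
Area A = 22.5 m².
Then P = εσAT⁴ = 0.918×5.670×10⁻⁸×22.5×(1109.07)⁴ = 1.77×10⁶ W.

P ≈ 1.77×10⁶ W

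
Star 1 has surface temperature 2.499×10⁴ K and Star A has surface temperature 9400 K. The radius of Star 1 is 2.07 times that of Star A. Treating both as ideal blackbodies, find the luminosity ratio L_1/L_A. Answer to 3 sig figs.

L ∝ R²T⁴, so L_1/L_A = (R_1/R_A)²(T_1/T_A)⁴ = (2.07)² × (2.499×10⁴/9400)⁴ = 4.2849 × 49.9521 = 214.

L_1/L_A ≈ 214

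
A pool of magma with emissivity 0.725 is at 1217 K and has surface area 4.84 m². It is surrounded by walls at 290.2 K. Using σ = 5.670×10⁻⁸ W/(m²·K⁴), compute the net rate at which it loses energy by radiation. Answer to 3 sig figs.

Area A = 4.84 m².
Net radiated power P_net = εσA(T⁴ − T₀⁴) = 0.725×5.670×10⁻⁸×4.84×(1217⁴ − 290.2⁴).
T⁴ − T₀⁴ = 2.19362×10¹² − 7.09234×10⁹ = 2.18653×10¹² K⁴, so P_net = 4.35×10⁵ W.

Net loss ≈ 4.35×10⁵ W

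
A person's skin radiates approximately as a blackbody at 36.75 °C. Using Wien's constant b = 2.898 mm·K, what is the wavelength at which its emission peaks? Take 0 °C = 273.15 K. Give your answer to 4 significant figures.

λ_max ≈ 9.351 μm

T = 36.75 °C + 273.15 = 309.90 K.
Wien's displacement law: λ_max = b/T = (2.898×10⁻³ m·K)/(309.90 K) = 9.3514×10⁻⁶ m.
That is 9.351 μm, in the infrared range.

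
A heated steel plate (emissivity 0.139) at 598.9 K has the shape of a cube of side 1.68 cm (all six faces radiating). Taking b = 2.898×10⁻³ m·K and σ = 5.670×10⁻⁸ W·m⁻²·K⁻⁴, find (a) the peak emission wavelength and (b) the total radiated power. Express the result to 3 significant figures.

(a) λ_max = b/T = 2.898×10⁻³/598.9 = 4.839×10⁻⁶ m = 4.84 μm.
Area A = 6s² = 6×(0.0168 m)² = 1.69344×10⁻³ m².
(b) P = εσAT⁴ = 0.139×5.670×10⁻⁸×1.69344×10⁻³×(598.9)⁴ = 1.72 W.

λ_max ≈ 4.84 μm; P ≈ 1.72 W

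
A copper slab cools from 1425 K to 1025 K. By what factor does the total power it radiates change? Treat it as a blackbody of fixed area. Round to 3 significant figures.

P ∝ T⁴, so P₂/P₁ = (T₂/T₁)⁴ = (1025/1425)⁴ = (0.719298)⁴ = 0.268.

P₂/P₁ ≈ 0.268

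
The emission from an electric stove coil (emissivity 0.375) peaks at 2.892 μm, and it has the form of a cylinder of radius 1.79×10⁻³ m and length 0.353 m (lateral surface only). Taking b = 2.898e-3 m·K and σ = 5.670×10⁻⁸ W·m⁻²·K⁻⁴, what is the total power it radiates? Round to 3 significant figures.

P ≈ 85.1 W

Wien's law: T = b/λ_max = 2.898×10⁻³/2.892×10⁻⁶ = 1002.07 K.
Lateral area A = 2πrL = 2π×1.79×10⁻³×0.353 = 3.97016×10⁻³ m².
Then P = εσAT⁴ = 0.375×5.670×10⁻⁸×3.97016×10⁻³×(1002.07)⁴ = 85.1 W.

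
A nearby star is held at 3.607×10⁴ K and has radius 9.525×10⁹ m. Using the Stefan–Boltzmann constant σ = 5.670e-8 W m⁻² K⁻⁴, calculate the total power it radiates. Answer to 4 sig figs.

Surface area A = 4πR² = 4π(9.525×10⁹ m)² = 1.14009×10²¹ m².
P = σAT⁴ = 5.670×10⁻⁸ × 1.14009×10²¹ × (3.607×10⁴)⁴ = 1.094×10³² W.

P ≈ 1.094×10³² W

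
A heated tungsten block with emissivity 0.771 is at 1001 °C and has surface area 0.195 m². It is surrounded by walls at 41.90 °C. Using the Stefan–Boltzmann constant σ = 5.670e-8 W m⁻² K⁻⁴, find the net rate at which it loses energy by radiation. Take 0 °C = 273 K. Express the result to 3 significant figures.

Net loss ≈ 2.24×10⁴ W

T = 1001 °C + 273 = 1274 K.
Surroundings: T = 41.90 °C + 273 = 314.90 K.
Area A = 0.195 m².
Net radiated power P_net = εσA(T⁴ − T₀⁴) = 0.771×5.670×10⁻⁸×0.195×(1274⁴ − 314.90⁴).
T⁴ − T₀⁴ = 2.63438×10¹² − 9.83310×10⁹ = 2.62455×10¹² K⁴, so P_net = 2.24×10⁴ W.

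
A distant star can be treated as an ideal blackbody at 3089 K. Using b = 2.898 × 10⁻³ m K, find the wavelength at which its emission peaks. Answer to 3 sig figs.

λ_max ≈ 938 nm

Wien's displacement law: λ_max = b/T = (2.898×10⁻³ m·K)/(3089 K) = 9.382×10⁻⁷ m.
That is 938 nm, in the infrared range.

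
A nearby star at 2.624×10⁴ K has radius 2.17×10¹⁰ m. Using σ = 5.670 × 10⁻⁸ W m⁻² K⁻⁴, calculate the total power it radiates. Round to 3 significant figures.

P ≈ 1.59×10³² W

Surface area A = 4πR² = 4π(2.17×10¹⁰ m)² = 5.91738×10²¹ m².
P = σAT⁴ = 5.670×10⁻⁸ × 5.91738×10²¹ × (2.624×10⁴)⁴ = 1.59×10³² W.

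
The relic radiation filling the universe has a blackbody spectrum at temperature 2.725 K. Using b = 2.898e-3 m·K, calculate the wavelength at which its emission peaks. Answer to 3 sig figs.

Wien's displacement law: λ_max = b/T = (2.898×10⁻³ m·K)/(2.725 K) = 1.063×10⁻³ m.
That is 1.06×10⁻³ m, in the microwave range.

λ_max ≈ 1.06×10⁻³ m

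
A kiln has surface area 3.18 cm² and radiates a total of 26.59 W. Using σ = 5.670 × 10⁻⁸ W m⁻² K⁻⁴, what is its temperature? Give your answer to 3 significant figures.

T ≈ 1.10×10³ K

Area A = 3.18 cm² = 3.18×10⁻⁴ m².
P = σAT⁴ ⇒ T = (P/(σA))^(1/4) = (26.59/(5.670×10⁻⁸×3.18×10⁻⁴))^(1/4) = 1.10×10³ K.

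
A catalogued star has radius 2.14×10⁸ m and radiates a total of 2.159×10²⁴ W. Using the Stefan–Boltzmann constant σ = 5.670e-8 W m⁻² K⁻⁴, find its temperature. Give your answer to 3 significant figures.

Surface area A = 4πR² = 4π(2.14×10⁸ m)² = 5.75490×10¹⁷ m².
P = σAT⁴ ⇒ T = (P/(σA))^(1/4) = (2.159×10²⁴/(5.670×10⁻⁸×5.75490×10¹⁷))^(1/4) = 2.85×10³ K.

T ≈ 2.85×10³ K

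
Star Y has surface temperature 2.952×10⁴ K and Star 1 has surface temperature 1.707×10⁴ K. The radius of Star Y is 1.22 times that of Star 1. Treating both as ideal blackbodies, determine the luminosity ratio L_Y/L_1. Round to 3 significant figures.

L_Y/L_1 ≈ 13.3

L ∝ R²T⁴, so L_Y/L_1 = (R_Y/R_1)²(T_Y/T_1)⁴ = (1.22)² × (2.952×10⁴/1.707×10⁴)⁴ = 1.4884 × 8.94399 = 13.3.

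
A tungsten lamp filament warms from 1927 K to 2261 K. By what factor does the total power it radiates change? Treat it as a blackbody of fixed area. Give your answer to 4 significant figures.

P ∝ T⁴, so P₂/P₁ = (T₂/T₁)⁴ = (2261/1927)⁴ = (1.17333)⁴ = 1.895.

P₂/P₁ ≈ 1.895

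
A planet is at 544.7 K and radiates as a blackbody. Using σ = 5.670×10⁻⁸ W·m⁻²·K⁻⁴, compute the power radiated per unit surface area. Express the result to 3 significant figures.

I ≈ 4.99×10³ W/m²

Stefan–Boltzmann: I = σT⁴ = 5.670×10⁻⁸ × (544.7)⁴ = 4.99×10³ W/m².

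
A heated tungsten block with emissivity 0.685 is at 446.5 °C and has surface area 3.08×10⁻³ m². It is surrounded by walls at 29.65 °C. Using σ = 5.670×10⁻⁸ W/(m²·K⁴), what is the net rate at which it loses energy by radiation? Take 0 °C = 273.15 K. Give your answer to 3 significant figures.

T = 446.5 °C + 273.15 = 719.65 K.
Surroundings: T = 29.65 °C + 273.15 = 302.80 K.
Area A = 3.08×10⁻³ m².
Net radiated power P_net = εσA(T⁴ − T₀⁴) = 0.685×5.670×10⁻⁸×3.08×10⁻³×(719.65⁴ − 302.80⁴).
T⁴ − T₀⁴ = 2.68216×10¹¹ − 8.40666×10⁹ = 2.59809×10¹¹ K⁴, so P_net = 31.1 W.

Net loss ≈ 31.1 W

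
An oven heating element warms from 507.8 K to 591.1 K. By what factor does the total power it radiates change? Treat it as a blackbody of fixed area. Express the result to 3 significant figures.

P ∝ T⁴, so P₂/P₁ = (T₂/T₁)⁴ = (591.1/507.8)⁴ = (1.16404)⁴ = 1.84.

P₂/P₁ ≈ 1.84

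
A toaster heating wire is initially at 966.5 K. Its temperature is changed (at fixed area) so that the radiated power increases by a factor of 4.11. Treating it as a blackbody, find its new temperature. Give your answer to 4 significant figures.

T₂ ≈ 1376 K

P ∝ T⁴, so T₂/T₁ = (P₂/P₁)^(1/4) = (4.11)^(1/4) = 1.42384.
T₂ = 966.5 × 1.42384 = 1376 K.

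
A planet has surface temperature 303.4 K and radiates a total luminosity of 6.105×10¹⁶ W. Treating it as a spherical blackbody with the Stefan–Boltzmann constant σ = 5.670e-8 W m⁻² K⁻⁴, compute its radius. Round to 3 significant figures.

R ≈ 3.18×10⁶ m

L = 4πR²σT⁴ ⇒ R = √(L/(4πσT⁴)).
σT⁴ = 480.447 W/m², so R = √(6.105×10¹⁶/(4π×480.447)) = 3.18×10⁶ m.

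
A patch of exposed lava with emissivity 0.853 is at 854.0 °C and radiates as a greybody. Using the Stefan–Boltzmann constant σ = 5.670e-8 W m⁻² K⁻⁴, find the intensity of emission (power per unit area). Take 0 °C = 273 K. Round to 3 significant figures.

I ≈ 7.80×10⁴ W/m²

T = 854.0 °C + 273 = 1127.0 K.
Stefan–Boltzmann: I = εσT⁴ = 0.853 × 5.670×10⁻⁸ × (1127.0)⁴ = 7.80×10⁴ W/m².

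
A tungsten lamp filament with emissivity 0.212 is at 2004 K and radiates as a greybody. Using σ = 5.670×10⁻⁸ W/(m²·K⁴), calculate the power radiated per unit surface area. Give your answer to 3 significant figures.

I ≈ 1.94×10⁵ W/m²

Stefan–Boltzmann: I = εσT⁴ = 0.212 × 5.670×10⁻⁸ × (2004)⁴ = 1.94×10⁵ W/m².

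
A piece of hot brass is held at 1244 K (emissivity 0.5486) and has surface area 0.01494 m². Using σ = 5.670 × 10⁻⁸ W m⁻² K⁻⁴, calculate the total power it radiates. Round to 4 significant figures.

P ≈ 1113 W

Area A = 0.01494 m².
P = εσAT⁴ = 0.5486 × 5.670×10⁻⁸ × 0.01494 × (1244)⁴ = 1113 W.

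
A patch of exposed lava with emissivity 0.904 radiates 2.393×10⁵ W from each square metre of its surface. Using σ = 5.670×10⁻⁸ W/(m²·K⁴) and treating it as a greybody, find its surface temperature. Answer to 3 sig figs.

T ≈ 1.47×10³ K

I = εσT⁴, so T = (I/εσ)^(1/4) = (2.393×10⁵/(0.904×5.670×10⁻⁸))^(1/4) = 1.47×10³ K.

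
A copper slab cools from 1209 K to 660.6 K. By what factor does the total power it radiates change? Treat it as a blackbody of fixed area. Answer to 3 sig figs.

P₂/P₁ ≈ 0.0891

P ∝ T⁴, so P₂/P₁ = (T₂/T₁)⁴ = (660.6/1209)⁴ = (0.546402)⁴ = 0.0891.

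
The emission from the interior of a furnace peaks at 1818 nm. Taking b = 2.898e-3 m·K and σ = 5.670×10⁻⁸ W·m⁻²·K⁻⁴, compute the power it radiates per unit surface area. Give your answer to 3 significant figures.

I ≈ 3.66×10⁵ W/m²

Wien's law: T = b/λ_max = 2.898×10⁻³/1.818×10⁻⁶ = 1594.06 K.
Then I = σT⁴ = 5.670×10⁻⁸×(1594.06)⁴ = 3.66×10⁵ W/m².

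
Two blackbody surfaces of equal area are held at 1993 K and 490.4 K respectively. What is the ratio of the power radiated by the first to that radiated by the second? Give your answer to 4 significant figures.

With equal areas, P₁/P₂ = (T₁/T₂)⁴ = (1993/490.4)⁴ = 272.8.

P₁/P₂ ≈ 272.8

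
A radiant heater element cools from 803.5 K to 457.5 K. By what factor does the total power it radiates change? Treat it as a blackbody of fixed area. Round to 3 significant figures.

P₂/P₁ ≈ 0.105

P ∝ T⁴, so P₂/P₁ = (T₂/T₁)⁴ = (457.5/803.5)⁴ = (0.569384)⁴ = 0.105.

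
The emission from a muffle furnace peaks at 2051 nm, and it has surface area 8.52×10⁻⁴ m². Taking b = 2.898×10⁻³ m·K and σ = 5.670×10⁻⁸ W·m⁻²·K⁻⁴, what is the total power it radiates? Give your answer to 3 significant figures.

P ≈ 193 W

Wien's law: T = b/λ_max = 2.898×10⁻³/2.051×10⁻⁶ = 1412.97 K.
Area A = 8.52×10⁻⁴ m².
Then P = σAT⁴ = 5.670×10⁻⁸×8.52×10⁻⁴×(1412.97)⁴ = 193 W.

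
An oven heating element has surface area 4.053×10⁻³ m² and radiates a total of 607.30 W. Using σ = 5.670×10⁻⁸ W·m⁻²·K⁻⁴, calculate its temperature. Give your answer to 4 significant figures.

T ≈ 1275 K

Area A = 4.053×10⁻³ m².
P = σAT⁴ ⇒ T = (P/(σA))^(1/4) = (607.30/(5.670×10⁻⁸×4.053×10⁻³))^(1/4) = 1275 K.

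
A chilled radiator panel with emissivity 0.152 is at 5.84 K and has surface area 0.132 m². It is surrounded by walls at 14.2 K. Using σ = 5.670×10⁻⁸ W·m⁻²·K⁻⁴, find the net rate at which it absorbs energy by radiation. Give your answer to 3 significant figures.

Area A = 0.132 m².
Net radiated power P_net = εσA(T⁴ − T₀⁴) = 0.152×5.670×10⁻⁸×0.132×(5.84⁴ − 14.2⁴).
T⁴ − T₀⁴ = 1163.19 − 40658.7 = -39495.5 K⁴, so P_net = -4.49×10⁻⁵ W — negative, meaning a net gain of 4.49×10⁻⁵ W.

Net gain ≈ 4.49×10⁻⁵ W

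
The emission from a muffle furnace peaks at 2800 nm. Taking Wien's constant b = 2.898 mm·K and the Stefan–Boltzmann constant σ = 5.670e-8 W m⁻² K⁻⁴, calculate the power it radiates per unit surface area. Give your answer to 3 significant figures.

Wien's law: T = b/λ_max = 2.898×10⁻³/2.800×10⁻⁶ = 1035.00 K.
Then I = σT⁴ = 5.670×10⁻⁸×(1035.00)⁴ = 6.51×10⁴ W/m².

I ≈ 6.51×10⁴ W/m²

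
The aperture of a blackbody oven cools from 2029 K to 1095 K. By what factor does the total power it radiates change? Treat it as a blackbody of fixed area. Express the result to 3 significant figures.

P ∝ T⁴, so P₂/P₁ = (T₂/T₁)⁴ = (1095/2029)⁴ = (0.539675)⁴ = 0.0848.

P₂/P₁ ≈ 0.0848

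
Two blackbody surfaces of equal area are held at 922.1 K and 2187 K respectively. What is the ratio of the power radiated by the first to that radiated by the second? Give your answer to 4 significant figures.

P₁/P₂ ≈ 0.03160

With equal areas, P₁/P₂ = (T₁/T₂)⁴ = (922.1/2187)⁴ = 0.03160.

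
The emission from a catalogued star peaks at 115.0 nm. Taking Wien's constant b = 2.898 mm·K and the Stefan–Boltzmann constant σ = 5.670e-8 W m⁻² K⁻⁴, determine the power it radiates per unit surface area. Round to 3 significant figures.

I ≈ 2.29×10¹⁰ W/m²

Wien's law: T = b/λ_max = 2.898×10⁻³/1.150×10⁻⁷ = 25200.0 K.
Then I = σT⁴ = 5.670×10⁻⁸×(25200.0)⁴ = 2.29×10¹⁰ W/m².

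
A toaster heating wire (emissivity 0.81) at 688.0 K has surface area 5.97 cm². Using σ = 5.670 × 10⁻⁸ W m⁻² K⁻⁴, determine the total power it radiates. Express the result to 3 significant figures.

Area A = 5.97 cm² = 5.97×10⁻⁴ m².
P = εσAT⁴ = 0.81 × 5.670×10⁻⁸ × 5.97×10⁻⁴ × (688.0)⁴ = 6.14 W.

P ≈ 6.14 W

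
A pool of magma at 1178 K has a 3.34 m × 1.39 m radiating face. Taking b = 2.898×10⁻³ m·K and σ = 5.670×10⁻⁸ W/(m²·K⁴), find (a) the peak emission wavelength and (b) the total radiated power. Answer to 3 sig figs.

(a) λ_max = b/T = 2.898×10⁻³/1178 = 2.460×10⁻⁶ m = 2.46×10³ nm.
Area A = 3.34 × 1.39 = 4.6426 m².
(b) P = σAT⁴ = 5.670×10⁻⁸×4.6426×(1178)⁴ = 5.07×10⁵ W.

λ_max ≈ 2.46×10³ nm; P ≈ 5.07×10⁵ W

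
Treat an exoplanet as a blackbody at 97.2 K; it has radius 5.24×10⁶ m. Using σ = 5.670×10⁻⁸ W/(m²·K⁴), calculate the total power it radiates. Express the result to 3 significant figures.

P ≈ 1.75×10¹⁵ W

Surface area A = 4πR² = 4π(5.24×10⁶ m)² = 3.45042×10¹⁴ m².
P = σAT⁴ = 5.670×10⁻⁸ × 3.45042×10¹⁴ × (97.2)⁴ = 1.75×10¹⁵ W.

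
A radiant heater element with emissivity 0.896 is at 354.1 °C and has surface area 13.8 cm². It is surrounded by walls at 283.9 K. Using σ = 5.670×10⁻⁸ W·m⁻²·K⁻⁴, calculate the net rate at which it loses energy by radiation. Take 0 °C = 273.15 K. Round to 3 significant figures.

T = 354.1 °C + 273.15 = 627.25 K.
Area A = 13.8 cm² = 1.38×10⁻³ m².
Net radiated power P_net = εσA(T⁴ − T₀⁴) = 0.896×5.670×10⁻⁸×1.38×10⁻³×(627.25⁴ − 283.9⁴).
T⁴ − T₀⁴ = 1.54797×10¹¹ − 6.49623×10⁹ = 1.48301×10¹¹ K⁴, so P_net = 10.4 W.

Net loss ≈ 10.4 W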